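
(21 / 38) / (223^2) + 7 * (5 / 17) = 66139927 / 32124934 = 2.06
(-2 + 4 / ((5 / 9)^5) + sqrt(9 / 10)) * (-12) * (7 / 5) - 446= -26284214 / 15625 - 126 * sqrt(10) / 25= -1698.13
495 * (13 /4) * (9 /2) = 57915 /8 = 7239.38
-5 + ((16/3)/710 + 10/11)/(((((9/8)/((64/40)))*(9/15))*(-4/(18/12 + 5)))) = -2698277/316305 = -8.53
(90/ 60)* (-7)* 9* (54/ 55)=-5103/ 55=-92.78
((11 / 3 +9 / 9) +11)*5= 235 / 3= 78.33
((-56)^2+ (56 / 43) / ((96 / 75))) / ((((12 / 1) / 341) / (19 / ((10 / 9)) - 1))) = 29622767867 / 20640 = 1435211.62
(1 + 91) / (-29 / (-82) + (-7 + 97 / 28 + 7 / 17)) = -1795472 / 54065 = -33.21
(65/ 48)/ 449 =65/ 21552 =0.00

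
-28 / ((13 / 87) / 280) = -682080 / 13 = -52467.69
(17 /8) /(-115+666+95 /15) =51 /13376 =0.00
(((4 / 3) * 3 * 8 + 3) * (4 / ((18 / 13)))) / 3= 910 / 27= 33.70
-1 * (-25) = 25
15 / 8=1.88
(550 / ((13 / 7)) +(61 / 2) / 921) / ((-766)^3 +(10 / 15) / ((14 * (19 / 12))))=-943301569 / 1431432679836744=-0.00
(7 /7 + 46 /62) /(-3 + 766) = 54 /23653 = 0.00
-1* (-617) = 617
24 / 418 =12 / 209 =0.06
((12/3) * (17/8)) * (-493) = -8381/2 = -4190.50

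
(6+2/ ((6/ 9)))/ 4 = 9/ 4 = 2.25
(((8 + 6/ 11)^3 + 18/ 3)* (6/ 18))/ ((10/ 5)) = 419285/ 3993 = 105.01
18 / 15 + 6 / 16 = 63 / 40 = 1.58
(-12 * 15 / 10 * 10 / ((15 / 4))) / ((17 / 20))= -960 / 17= -56.47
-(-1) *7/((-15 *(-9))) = 7/135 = 0.05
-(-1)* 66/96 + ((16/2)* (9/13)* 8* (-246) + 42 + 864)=-2078545/208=-9993.00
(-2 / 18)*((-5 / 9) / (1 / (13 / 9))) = 65 / 729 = 0.09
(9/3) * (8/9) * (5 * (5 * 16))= 3200/3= 1066.67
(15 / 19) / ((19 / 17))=255 / 361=0.71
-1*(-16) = 16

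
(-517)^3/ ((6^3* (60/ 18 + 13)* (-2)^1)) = 19584.53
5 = 5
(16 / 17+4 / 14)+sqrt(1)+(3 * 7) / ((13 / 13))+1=2883 / 119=24.23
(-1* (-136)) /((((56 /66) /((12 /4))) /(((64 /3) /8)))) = 8976 /7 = 1282.29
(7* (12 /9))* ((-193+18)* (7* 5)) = -171500 /3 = -57166.67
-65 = -65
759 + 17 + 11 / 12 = 9323 / 12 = 776.92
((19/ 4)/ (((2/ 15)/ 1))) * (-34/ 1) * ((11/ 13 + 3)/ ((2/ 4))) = -121125/ 13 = -9317.31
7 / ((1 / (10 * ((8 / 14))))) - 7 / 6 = 233 / 6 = 38.83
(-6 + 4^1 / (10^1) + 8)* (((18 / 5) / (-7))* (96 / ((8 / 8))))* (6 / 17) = -124416 / 2975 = -41.82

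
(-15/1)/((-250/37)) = 111/50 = 2.22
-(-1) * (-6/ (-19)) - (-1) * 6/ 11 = 180/ 209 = 0.86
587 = 587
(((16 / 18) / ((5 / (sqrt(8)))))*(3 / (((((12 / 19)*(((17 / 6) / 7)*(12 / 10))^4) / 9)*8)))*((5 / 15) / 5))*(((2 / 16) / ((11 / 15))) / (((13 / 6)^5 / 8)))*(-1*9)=-199537506000*sqrt(2) / 341118389183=-0.83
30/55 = 6/11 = 0.55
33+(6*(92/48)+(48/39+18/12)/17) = 9870/221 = 44.66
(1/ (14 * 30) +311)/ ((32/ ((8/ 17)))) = 130621/ 28560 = 4.57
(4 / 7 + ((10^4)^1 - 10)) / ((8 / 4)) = 34967 / 7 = 4995.29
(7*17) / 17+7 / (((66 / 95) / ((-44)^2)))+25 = 58616 / 3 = 19538.67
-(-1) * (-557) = -557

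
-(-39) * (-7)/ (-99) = 91/ 33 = 2.76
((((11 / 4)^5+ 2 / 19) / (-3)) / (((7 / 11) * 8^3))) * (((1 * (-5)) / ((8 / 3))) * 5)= 120293525 / 79691776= 1.51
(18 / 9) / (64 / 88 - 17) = -22 / 179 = -0.12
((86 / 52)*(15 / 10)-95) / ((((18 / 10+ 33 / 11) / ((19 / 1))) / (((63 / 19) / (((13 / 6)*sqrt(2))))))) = -396.30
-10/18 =-0.56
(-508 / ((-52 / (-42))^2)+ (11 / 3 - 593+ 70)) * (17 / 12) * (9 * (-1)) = 7332491 / 676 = 10846.88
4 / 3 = 1.33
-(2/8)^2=-1/16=-0.06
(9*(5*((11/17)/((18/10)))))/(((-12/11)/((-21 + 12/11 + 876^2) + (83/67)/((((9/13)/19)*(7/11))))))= -4899343800725/430542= -11379479.36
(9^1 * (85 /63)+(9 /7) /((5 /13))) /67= 542 /2345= 0.23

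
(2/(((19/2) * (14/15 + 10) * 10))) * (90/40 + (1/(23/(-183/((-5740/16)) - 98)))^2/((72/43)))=509021915711/20366114147400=0.02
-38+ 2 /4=-37.50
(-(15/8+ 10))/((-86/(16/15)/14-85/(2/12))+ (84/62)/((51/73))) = 700910/30327691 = 0.02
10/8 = 5/4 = 1.25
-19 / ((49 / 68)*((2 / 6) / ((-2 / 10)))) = 3876 / 245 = 15.82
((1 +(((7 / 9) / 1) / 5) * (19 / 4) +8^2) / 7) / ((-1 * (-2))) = 4.70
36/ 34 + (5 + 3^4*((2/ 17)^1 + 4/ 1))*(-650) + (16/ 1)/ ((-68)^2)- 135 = -63631458/ 289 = -220178.06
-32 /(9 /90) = -320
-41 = -41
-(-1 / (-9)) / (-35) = 1 / 315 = 0.00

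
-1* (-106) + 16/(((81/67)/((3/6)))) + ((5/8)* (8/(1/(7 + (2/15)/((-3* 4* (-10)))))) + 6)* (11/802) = 147047599/1299240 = 113.18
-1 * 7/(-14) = 1/2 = 0.50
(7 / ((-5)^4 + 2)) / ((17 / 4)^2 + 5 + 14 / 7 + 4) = 112 / 291555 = 0.00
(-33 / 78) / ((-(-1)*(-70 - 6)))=11 / 1976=0.01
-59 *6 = -354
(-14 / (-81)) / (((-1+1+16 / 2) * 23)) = 7 / 7452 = 0.00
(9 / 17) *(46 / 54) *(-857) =-19711 / 51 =-386.49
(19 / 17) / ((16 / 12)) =57 / 68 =0.84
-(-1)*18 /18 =1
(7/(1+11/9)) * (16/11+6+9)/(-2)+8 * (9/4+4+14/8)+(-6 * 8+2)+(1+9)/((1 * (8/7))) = 367/440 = 0.83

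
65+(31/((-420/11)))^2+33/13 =156390853/2293200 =68.20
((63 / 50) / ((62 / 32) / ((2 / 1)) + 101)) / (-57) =-0.00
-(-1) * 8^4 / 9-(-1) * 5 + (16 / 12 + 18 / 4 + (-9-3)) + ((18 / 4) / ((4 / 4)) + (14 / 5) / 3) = 20672 / 45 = 459.38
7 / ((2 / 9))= 63 / 2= 31.50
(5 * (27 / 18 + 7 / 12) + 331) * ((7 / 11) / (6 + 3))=28679 / 1188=24.14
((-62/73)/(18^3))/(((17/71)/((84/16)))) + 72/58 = 173253485/139925232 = 1.24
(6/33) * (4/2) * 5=20/11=1.82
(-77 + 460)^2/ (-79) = -146689/ 79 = -1856.82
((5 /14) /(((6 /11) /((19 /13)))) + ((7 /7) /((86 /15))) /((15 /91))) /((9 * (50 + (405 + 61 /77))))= 1040831 /2118815712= 0.00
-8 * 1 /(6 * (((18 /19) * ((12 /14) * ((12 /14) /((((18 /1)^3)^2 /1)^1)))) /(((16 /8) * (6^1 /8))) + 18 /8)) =-48866328 /82461929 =-0.59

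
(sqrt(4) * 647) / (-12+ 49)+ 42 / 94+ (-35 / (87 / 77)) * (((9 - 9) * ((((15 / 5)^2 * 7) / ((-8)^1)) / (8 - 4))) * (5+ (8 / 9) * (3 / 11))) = 61595 / 1739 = 35.42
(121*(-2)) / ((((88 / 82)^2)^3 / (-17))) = 2693.09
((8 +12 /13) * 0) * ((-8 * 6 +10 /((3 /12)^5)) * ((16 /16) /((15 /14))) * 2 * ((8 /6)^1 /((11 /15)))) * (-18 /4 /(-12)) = 0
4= 4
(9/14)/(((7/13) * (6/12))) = 117/49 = 2.39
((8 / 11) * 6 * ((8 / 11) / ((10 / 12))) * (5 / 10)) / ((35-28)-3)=288 / 605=0.48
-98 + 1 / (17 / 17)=-97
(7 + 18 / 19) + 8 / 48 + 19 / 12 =9.70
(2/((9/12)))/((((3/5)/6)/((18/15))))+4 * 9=68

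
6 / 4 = 3 / 2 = 1.50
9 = 9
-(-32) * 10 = 320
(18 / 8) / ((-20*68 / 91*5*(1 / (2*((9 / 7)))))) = -1053 / 13600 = -0.08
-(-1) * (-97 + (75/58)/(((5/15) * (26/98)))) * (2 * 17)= -2800.85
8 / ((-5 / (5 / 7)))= -8 / 7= -1.14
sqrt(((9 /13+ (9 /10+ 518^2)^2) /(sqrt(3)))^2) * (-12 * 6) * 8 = -23943289046799.73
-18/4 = -9/2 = -4.50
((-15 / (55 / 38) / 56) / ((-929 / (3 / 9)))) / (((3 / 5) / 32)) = 760 / 214599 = 0.00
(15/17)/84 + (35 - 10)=11905/476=25.01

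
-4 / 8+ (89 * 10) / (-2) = -891 / 2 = -445.50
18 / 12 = 1.50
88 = 88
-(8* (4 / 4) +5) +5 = -8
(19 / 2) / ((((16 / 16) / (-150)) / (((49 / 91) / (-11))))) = 9975 / 143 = 69.76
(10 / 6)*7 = 35 / 3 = 11.67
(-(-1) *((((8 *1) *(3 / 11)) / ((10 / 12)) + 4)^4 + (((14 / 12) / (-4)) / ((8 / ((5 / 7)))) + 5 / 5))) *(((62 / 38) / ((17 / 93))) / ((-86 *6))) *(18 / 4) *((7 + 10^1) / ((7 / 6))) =-1535109940231137 / 705110560000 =-2177.12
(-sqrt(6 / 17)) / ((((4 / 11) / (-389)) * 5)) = 4279 * sqrt(102) / 340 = 127.11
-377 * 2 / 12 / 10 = -377 / 60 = -6.28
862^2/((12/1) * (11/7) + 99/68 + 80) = 7407.25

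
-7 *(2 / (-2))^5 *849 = 5943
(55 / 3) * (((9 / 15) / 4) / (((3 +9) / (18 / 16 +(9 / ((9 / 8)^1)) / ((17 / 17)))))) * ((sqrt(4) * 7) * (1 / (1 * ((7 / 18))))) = 2409 / 32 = 75.28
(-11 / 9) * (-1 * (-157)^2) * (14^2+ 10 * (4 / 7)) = 382848268 / 63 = 6076956.63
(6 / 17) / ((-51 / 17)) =-2 / 17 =-0.12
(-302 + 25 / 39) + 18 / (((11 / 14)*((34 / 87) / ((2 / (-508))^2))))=-70896773479 / 235257594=-301.36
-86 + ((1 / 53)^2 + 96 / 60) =-1185393 / 14045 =-84.40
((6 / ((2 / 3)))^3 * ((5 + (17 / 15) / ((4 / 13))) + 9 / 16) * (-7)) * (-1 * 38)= 71715861 / 40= 1792896.52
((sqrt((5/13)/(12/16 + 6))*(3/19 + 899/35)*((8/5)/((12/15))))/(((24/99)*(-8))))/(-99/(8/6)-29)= 7271*sqrt(195)/1647870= 0.06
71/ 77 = 0.92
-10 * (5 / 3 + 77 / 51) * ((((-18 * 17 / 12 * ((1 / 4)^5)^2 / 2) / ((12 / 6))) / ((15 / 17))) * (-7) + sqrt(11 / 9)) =-180 * sqrt(11) / 17 - 3213 / 2097152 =-35.12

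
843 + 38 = 881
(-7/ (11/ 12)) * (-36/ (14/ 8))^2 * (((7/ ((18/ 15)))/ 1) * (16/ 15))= -221184/ 11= -20107.64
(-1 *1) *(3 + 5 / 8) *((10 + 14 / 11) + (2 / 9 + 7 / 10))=-350117 / 7920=-44.21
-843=-843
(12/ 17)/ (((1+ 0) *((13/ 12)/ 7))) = 1008/ 221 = 4.56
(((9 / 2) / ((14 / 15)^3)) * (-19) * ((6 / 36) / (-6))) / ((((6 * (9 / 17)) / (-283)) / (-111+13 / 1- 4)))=582732375 / 21952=26545.75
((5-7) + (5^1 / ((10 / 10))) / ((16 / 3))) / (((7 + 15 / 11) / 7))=-1309 / 1472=-0.89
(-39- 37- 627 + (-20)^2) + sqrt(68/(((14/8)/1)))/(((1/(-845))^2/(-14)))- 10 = -5712200*sqrt(119)- 313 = -62313058.34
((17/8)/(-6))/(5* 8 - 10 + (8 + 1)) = -17/1872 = -0.01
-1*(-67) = 67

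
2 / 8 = 1 / 4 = 0.25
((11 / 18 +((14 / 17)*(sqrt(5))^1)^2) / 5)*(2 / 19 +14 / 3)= 166552 / 43605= 3.82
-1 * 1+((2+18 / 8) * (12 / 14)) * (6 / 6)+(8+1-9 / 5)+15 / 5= 899 / 70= 12.84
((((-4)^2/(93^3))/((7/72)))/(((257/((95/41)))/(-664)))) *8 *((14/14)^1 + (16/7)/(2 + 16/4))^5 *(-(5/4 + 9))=331223879403520/656650037252727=0.50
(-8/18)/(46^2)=-1/4761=-0.00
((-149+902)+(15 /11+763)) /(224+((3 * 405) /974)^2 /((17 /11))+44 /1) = 269183968972 /47722469641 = 5.64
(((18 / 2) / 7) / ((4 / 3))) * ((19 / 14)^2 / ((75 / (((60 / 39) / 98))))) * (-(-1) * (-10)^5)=-8122500 / 218491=-37.18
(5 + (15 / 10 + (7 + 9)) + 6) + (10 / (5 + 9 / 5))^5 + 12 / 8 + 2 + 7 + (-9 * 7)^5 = -1409117907494303 / 1419857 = -992436497.12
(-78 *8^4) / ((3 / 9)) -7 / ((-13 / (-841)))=-12465919 / 13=-958916.85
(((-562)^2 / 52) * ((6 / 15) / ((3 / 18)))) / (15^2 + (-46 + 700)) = 315844 / 19045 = 16.58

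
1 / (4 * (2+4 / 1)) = 1 / 24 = 0.04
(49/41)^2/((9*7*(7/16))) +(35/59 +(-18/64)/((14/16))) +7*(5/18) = 56685799/24993108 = 2.27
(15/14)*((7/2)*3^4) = 1215/4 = 303.75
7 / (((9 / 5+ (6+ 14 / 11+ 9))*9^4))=55 / 931662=0.00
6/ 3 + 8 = 10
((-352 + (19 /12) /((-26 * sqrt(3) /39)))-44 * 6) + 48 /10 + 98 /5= -2958 /5-19 * sqrt(3) /24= -592.97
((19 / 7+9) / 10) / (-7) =-41 / 245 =-0.17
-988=-988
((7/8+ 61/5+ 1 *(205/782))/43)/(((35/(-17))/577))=-86.93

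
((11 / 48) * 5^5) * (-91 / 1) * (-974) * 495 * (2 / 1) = 251360484375 / 4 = 62840121093.75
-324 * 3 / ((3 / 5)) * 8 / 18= -720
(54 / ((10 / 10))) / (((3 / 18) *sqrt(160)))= 81 *sqrt(10) / 10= 25.61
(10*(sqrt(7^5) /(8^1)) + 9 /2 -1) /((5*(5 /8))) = 28 /25 + 98*sqrt(7) /5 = 52.98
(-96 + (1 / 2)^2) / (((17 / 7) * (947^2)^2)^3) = -131369 / 10223662481870972692452532548921788076932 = -0.00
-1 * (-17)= 17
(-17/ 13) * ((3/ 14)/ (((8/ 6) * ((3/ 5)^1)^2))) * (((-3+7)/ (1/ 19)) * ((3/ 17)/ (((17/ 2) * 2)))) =-1425/ 3094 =-0.46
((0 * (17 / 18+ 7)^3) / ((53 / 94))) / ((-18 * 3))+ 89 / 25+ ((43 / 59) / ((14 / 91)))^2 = 9051261 / 348100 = 26.00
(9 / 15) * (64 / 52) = 48 / 65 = 0.74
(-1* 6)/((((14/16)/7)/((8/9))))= -128/3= -42.67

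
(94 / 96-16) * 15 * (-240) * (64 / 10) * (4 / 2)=692160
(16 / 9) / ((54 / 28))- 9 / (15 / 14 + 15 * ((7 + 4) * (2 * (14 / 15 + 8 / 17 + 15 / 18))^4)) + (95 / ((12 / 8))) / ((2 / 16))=32194986375548793386 / 63427355903162817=507.59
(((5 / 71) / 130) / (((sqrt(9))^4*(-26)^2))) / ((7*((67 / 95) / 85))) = 8075 / 47406321144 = 0.00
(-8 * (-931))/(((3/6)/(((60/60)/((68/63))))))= 234612/17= 13800.71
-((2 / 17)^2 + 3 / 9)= -0.35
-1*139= -139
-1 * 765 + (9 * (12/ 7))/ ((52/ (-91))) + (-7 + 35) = -764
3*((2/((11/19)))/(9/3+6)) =38/33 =1.15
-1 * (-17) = 17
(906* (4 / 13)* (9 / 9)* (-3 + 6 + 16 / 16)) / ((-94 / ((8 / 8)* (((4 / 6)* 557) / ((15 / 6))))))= -5382848 / 3055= -1761.98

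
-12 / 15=-4 / 5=-0.80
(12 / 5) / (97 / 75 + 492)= 180 / 36997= 0.00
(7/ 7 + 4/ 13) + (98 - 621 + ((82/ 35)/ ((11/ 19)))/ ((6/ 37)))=-7458511/ 15015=-496.74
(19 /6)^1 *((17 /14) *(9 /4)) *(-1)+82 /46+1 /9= -6.76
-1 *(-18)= 18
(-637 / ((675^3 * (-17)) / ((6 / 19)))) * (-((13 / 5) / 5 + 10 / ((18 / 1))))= -308308 / 7450323046875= -0.00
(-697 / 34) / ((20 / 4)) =-41 / 10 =-4.10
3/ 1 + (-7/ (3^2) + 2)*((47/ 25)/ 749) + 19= 3708067/ 168525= 22.00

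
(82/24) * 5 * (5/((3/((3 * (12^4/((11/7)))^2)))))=1799652556800/121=14873161626.45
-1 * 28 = -28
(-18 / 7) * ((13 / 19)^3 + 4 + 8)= -1521090 / 48013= -31.68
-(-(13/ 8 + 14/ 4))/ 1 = 41/ 8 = 5.12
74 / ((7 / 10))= 740 / 7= 105.71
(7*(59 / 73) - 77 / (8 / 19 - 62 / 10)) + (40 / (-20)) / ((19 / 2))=14293600 / 761463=18.77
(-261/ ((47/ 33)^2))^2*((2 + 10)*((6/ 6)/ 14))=484716746646/ 34157767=14190.53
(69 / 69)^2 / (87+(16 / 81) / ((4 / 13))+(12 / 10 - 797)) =-405 / 286804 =-0.00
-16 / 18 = -8 / 9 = -0.89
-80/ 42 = -1.90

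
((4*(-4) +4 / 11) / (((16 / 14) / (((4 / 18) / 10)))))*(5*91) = -27391 / 198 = -138.34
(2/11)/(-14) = -1/77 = -0.01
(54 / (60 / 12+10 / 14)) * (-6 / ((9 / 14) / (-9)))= 3969 / 5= 793.80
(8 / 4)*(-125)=-250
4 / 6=2 / 3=0.67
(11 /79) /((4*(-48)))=-0.00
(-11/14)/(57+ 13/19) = -209/15344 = -0.01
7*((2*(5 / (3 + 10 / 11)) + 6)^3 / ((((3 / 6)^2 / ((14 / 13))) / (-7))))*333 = -45537773912064 / 1033591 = -44057827.43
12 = 12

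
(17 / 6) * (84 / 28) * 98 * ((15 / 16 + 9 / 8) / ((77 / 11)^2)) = 561 / 16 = 35.06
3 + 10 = 13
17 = 17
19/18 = 1.06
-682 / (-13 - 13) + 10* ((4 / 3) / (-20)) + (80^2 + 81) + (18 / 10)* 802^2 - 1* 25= 227028509 / 195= 1164248.76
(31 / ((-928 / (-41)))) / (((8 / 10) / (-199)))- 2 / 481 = -608301669 / 1785472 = -340.70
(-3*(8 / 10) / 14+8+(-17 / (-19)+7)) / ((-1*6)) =-5228 / 1995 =-2.62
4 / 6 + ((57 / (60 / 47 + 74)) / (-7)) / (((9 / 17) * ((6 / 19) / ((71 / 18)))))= -15129713 / 8024184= -1.89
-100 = -100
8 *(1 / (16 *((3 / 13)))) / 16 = 13 / 96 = 0.14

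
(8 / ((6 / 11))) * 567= 8316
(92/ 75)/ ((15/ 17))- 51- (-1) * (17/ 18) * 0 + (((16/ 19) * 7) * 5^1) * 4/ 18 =-306803/ 7125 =-43.06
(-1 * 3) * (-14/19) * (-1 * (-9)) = 378/19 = 19.89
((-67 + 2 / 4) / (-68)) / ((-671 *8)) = -133 / 730048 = -0.00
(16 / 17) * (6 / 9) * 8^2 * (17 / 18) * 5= 5120 / 27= 189.63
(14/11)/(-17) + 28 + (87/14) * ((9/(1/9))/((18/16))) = 622238/1309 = 475.35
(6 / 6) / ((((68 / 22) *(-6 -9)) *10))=-11 / 5100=-0.00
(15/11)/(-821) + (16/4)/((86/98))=1769431/388333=4.56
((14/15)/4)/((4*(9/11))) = 77/1080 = 0.07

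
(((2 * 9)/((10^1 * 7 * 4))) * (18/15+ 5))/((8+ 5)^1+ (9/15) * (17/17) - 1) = 31/980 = 0.03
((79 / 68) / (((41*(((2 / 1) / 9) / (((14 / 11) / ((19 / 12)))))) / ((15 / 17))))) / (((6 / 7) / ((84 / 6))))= 3658095 / 2476441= 1.48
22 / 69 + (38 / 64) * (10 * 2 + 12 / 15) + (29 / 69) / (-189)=3303707 / 260820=12.67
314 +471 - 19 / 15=11756 / 15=783.73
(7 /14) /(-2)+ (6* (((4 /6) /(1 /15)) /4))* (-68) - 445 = -5861 /4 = -1465.25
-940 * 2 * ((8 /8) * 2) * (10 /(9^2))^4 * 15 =-188000000 /14348907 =-13.10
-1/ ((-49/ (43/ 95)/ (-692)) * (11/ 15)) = -89268/ 10241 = -8.72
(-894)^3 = -714516984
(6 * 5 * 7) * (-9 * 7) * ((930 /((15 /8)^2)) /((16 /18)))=-3937248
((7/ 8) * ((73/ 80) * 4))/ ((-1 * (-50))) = 511/ 8000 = 0.06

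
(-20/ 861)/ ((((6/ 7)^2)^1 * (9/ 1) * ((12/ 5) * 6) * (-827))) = 175/ 593236872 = 0.00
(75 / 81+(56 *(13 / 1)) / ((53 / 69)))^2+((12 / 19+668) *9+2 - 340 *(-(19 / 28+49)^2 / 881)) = 6093594084407021603 / 6718384390284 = 907002.89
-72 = -72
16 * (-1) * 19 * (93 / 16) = -1767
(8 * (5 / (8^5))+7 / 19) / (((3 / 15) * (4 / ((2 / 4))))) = 143835 / 622592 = 0.23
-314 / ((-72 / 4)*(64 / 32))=157 / 18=8.72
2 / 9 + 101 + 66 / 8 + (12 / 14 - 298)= -47293 / 252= -187.67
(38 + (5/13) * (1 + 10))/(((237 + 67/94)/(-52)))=-206424/22345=-9.24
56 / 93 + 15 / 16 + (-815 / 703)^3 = -0.02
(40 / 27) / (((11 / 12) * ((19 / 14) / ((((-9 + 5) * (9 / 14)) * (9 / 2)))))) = -2880 / 209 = -13.78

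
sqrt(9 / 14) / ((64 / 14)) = 0.18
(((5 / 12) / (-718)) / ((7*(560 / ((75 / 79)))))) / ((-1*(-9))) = -25 / 1600921728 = -0.00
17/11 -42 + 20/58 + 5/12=-39.69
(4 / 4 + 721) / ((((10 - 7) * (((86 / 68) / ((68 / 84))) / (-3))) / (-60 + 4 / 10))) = 124360168 / 4515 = 27543.78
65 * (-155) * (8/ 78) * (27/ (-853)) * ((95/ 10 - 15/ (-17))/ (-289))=-4924350/ 4190789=-1.18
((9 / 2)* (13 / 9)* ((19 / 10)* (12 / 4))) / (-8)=-741 / 160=-4.63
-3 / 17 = -0.18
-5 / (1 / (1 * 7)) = -35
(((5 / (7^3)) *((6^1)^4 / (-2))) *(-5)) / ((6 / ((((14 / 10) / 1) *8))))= 4320 / 49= 88.16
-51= -51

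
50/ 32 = 25/ 16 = 1.56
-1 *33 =-33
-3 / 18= -1 / 6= -0.17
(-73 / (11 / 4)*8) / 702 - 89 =-344797 / 3861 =-89.30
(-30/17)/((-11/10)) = 300/187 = 1.60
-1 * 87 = -87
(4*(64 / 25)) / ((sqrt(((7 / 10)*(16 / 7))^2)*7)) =32 / 35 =0.91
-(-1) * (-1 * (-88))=88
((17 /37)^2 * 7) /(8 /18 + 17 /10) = 182070 /264217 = 0.69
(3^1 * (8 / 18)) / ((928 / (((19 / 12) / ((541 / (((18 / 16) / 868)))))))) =0.00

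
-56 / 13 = -4.31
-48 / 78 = -8 / 13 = -0.62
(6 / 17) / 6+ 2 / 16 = 25 / 136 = 0.18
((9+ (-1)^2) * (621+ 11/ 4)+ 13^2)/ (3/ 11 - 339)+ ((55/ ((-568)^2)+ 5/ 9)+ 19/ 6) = -3043520005/ 200349504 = -15.19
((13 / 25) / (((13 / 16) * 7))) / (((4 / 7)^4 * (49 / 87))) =609 / 400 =1.52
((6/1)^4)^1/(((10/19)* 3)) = 4104/5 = 820.80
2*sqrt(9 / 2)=3*sqrt(2)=4.24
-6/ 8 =-3/ 4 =-0.75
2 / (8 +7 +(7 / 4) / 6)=48 / 367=0.13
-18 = -18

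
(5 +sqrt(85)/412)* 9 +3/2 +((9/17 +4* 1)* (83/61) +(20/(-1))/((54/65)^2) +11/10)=9* sqrt(85)/412 +93683644/3779865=24.99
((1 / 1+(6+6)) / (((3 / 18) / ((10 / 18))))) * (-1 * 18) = -780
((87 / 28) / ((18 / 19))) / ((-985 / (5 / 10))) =-551 / 330960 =-0.00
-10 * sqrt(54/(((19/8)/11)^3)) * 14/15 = -9856 * sqrt(627)/361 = -683.64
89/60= 1.48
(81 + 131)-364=-152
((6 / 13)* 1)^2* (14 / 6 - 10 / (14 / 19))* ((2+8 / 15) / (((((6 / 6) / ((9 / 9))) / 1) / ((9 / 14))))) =-161424 / 41405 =-3.90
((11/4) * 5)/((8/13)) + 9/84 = 5029/224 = 22.45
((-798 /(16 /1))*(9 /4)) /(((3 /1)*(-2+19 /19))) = 1197 /32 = 37.41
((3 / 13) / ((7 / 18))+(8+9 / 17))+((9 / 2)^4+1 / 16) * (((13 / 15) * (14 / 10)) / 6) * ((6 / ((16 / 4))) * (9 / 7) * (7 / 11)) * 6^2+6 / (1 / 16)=3769.40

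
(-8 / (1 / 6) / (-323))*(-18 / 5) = -864 / 1615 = -0.53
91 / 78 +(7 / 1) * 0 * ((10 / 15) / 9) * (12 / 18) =1.17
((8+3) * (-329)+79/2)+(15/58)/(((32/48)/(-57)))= -3601.61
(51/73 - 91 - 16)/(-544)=485/2482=0.20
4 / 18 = 2 / 9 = 0.22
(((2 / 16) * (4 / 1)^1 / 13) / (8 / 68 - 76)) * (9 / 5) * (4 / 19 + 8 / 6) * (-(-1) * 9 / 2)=-1683 / 265525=-0.01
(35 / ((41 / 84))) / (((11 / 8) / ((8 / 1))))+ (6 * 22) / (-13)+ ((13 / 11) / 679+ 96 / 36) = 409.72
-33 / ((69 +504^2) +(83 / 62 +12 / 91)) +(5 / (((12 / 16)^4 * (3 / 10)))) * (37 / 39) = 678930294126478 / 13585808951559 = 49.97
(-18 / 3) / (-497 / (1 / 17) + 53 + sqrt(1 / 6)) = 6*sqrt(6) / 422956895 + 302256 / 422956895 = 0.00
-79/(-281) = 79/281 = 0.28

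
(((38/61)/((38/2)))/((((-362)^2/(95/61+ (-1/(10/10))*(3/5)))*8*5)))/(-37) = -73/451043619700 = -0.00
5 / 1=5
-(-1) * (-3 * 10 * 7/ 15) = -14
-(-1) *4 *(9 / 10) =18 / 5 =3.60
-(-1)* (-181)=-181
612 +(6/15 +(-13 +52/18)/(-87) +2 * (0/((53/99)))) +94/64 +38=81680677/125280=651.98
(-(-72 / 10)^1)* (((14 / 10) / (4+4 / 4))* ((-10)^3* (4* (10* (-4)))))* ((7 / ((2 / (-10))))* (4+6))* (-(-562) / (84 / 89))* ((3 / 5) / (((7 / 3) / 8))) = -138289766400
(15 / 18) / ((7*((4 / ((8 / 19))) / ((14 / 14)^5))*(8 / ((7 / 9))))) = 5 / 4104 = 0.00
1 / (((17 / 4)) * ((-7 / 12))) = -48 / 119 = -0.40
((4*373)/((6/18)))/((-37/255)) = -1141380/37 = -30848.11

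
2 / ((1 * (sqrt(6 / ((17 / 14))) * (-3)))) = -sqrt(357) / 63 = -0.30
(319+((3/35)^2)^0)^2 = 102400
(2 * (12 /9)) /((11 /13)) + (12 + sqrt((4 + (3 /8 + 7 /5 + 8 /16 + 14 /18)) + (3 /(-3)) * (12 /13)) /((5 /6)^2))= 3 * sqrt(3729310) /1625 + 500 /33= 18.72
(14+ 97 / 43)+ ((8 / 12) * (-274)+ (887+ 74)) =102502 / 129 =794.59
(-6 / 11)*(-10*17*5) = 5100 / 11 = 463.64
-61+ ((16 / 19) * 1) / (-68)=-19707 / 323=-61.01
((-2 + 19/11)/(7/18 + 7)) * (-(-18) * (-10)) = 9720/1463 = 6.64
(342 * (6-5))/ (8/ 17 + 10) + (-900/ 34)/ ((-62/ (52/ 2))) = 2052639/ 46903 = 43.76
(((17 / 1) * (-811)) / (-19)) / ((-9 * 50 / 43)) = -592841 / 8550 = -69.34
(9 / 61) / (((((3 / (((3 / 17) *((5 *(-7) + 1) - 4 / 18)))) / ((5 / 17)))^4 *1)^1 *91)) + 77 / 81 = 3834324024024109 / 4032664449369777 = 0.95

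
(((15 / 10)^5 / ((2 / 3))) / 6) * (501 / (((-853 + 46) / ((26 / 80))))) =-527553 / 1377280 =-0.38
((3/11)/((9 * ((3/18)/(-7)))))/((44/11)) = -0.32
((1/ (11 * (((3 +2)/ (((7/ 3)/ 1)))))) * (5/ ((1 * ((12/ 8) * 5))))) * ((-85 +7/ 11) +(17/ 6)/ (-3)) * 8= -945896/ 49005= -19.30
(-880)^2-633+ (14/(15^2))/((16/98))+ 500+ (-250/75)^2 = 696850643/900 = 774278.49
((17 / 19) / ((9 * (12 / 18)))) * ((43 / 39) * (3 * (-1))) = -731 / 1482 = -0.49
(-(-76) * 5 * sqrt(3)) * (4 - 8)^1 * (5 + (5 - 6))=-6080 * sqrt(3)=-10530.87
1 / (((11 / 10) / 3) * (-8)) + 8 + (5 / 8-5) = 289 / 88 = 3.28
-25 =-25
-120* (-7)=840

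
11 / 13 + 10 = 141 / 13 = 10.85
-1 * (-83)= 83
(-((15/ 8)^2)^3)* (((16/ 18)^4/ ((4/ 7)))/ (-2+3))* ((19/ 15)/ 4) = -415625/ 27648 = -15.03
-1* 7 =-7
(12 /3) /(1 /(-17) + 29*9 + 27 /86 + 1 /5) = 29240 /1911237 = 0.02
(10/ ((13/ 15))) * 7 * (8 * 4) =33600/ 13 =2584.62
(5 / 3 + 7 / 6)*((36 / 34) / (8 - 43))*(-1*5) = 3 / 7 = 0.43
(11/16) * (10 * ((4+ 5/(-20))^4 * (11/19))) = 30628125/38912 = 787.11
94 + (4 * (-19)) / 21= 1898 / 21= 90.38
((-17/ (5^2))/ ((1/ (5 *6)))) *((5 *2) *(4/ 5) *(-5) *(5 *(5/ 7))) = 20400/ 7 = 2914.29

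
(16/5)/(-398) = -8/995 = -0.01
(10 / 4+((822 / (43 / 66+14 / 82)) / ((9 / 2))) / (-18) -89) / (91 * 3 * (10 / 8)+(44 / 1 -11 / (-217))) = -1718041514 / 6697181025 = -0.26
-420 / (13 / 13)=-420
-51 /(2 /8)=-204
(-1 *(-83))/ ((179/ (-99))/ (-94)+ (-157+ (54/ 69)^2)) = -0.53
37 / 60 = 0.62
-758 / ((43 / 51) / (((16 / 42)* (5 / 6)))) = -257720 / 903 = -285.40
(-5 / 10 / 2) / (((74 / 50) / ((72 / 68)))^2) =-0.13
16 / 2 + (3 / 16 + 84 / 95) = 13789 / 1520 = 9.07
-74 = -74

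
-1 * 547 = -547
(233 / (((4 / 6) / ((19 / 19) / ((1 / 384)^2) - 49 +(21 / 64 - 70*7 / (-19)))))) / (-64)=-125315791029 / 155648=-805123.04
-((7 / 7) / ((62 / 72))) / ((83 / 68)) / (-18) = 0.05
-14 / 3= -4.67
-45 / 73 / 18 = -5 / 146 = -0.03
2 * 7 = 14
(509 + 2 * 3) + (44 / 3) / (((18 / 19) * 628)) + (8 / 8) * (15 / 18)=2186722 / 4239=515.86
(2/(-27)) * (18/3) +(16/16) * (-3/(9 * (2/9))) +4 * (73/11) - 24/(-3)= 6455/198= 32.60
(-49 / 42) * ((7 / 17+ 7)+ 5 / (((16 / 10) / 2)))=-15.94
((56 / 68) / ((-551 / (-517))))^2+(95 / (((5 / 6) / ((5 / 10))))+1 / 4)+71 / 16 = 87438278347 / 1403851024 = 62.28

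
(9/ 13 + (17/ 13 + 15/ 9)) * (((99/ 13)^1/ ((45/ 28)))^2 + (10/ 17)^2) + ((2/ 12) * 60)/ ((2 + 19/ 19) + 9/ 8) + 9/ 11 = 3499071391/ 40293825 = 86.84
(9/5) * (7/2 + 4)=13.50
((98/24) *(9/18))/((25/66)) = 539/100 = 5.39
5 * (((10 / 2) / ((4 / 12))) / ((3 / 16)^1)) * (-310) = -124000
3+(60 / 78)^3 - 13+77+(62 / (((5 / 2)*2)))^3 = 1974.08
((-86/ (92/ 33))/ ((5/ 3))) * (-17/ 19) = 16.56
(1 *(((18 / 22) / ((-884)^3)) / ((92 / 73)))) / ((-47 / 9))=5913 / 32857549094656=0.00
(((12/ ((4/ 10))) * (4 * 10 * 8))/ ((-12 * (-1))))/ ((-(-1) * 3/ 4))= 3200/ 3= 1066.67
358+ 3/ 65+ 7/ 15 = 13982/ 39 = 358.51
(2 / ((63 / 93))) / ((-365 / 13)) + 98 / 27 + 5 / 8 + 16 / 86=102885599 / 23730840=4.34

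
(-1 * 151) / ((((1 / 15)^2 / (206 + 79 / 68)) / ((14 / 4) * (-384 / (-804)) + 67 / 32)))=-3863784825225 / 145792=-26502035.95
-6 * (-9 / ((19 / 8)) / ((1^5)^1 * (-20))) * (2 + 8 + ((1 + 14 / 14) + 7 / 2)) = -1674 / 95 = -17.62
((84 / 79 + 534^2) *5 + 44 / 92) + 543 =2591639420 / 1817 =1426328.79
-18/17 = -1.06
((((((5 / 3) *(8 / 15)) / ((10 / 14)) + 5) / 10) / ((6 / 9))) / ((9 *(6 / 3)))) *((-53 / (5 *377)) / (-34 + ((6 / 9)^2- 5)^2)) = 44679 / 404521000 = 0.00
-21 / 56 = -3 / 8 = -0.38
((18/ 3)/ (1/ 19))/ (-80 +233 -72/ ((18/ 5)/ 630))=-0.01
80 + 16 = 96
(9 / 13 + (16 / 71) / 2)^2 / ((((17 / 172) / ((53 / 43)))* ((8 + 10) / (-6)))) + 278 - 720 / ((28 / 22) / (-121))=20902456586458 / 304138653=68726.73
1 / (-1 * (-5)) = 1 / 5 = 0.20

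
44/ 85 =0.52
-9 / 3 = -3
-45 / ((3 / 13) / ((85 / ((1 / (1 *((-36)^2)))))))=-21481200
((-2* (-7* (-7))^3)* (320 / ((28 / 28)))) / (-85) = 15059072 / 17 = 885827.76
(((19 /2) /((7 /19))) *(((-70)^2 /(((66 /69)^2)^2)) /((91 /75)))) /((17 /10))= 73175.69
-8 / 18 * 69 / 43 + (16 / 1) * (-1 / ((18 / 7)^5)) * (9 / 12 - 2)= -10873183 / 20312856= -0.54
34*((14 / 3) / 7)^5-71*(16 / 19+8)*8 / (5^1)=-23084672 / 23085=-999.99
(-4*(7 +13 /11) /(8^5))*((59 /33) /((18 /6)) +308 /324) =-3445 /2230272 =-0.00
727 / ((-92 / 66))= -23991 / 46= -521.54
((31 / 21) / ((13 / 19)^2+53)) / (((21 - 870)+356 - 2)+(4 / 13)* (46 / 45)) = -727415 / 13033591858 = -0.00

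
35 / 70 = 1 / 2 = 0.50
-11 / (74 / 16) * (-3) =264 / 37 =7.14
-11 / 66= -0.17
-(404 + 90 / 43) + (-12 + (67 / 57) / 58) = -59432387 / 142158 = -418.07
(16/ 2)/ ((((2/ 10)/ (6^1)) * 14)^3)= 27000/ 343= 78.72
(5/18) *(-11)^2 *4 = 134.44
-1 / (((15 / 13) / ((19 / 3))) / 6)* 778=-384332 / 15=-25622.13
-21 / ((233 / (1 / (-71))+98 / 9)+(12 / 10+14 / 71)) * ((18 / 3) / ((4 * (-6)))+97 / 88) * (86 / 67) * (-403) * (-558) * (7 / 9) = 18922767625125 / 77850240094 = 243.07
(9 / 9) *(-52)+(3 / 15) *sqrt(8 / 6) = -52+2 *sqrt(3) / 15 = -51.77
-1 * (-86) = 86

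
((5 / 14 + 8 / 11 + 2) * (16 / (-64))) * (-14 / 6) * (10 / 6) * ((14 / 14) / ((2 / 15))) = 22.49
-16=-16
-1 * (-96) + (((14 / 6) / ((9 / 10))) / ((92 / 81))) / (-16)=70551 / 736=95.86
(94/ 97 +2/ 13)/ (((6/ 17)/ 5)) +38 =67978/ 1261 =53.91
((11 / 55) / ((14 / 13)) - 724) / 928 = -50667 / 64960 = -0.78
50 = 50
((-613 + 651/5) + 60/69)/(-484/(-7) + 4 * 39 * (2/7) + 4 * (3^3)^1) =-193977/89240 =-2.17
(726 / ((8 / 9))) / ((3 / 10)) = 5445 / 2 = 2722.50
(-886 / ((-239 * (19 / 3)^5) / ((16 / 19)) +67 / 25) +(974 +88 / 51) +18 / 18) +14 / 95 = 1330427073045828571 / 1361924066230755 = 976.87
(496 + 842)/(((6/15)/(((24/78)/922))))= 6690/5993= 1.12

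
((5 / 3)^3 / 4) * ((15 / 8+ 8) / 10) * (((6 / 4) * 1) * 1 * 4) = 6.86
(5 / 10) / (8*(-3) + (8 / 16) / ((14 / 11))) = -0.02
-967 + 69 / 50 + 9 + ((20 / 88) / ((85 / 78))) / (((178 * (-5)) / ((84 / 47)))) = -37414429031 / 39111050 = -956.62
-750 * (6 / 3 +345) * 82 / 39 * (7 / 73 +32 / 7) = -16965697500 / 6643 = -2553921.04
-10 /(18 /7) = -3.89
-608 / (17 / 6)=-3648 / 17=-214.59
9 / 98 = 0.09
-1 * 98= -98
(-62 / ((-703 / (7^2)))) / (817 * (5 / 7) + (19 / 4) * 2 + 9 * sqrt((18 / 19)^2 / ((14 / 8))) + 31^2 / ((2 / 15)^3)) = 73495279497584 / 6905084897364265957-440971776 * sqrt(7) / 6905084897364265957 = 0.00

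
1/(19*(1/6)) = 6/19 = 0.32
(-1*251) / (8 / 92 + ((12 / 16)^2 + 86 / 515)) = -47569520 / 154733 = -307.43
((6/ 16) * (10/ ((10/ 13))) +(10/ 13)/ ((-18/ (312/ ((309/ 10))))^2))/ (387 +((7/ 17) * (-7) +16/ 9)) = 598023127/ 45099113616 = 0.01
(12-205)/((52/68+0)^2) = -55777/169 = -330.04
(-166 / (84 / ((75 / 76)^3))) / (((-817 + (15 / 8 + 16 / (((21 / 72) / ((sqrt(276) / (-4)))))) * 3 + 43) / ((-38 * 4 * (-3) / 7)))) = 106291875 / 137758322 -39840000 * sqrt(69) / 482154127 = 0.09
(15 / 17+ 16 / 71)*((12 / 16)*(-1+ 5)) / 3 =1337 / 1207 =1.11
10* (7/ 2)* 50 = 1750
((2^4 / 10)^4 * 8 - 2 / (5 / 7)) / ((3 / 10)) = 62036 / 375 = 165.43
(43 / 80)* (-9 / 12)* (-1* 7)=903 / 320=2.82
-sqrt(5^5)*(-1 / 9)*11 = 275*sqrt(5) / 9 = 68.32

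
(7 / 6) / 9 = 7 / 54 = 0.13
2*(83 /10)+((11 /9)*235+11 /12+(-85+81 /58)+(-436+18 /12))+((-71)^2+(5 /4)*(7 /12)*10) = 50476639 /10440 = 4834.93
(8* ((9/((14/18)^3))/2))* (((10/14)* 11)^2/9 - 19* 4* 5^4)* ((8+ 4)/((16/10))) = -458055668250/16807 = -27253862.57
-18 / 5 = -3.60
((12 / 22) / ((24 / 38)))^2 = 361 / 484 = 0.75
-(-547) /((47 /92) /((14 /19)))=704536 /893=788.95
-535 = -535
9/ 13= 0.69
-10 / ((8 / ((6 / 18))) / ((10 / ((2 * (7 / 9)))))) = -75 / 28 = -2.68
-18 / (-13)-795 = -10317 / 13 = -793.62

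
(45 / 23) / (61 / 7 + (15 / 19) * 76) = 315 / 11063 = 0.03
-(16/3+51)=-169/3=-56.33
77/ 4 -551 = -2127/ 4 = -531.75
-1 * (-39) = 39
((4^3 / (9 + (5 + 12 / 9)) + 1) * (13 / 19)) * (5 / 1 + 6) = 17017 / 437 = 38.94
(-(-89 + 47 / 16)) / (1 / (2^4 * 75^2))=7745625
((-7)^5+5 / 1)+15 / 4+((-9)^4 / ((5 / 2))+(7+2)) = -283297 / 20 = -14164.85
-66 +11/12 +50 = -181/12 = -15.08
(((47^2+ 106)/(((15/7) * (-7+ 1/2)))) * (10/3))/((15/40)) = -518560/351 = -1477.38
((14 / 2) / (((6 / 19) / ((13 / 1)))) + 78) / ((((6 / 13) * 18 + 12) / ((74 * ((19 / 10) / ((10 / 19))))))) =381489277 / 79200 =4816.78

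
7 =7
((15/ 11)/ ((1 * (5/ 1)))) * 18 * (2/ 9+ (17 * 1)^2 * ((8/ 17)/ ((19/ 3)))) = 22260/ 209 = 106.51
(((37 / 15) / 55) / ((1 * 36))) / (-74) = -1 / 59400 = -0.00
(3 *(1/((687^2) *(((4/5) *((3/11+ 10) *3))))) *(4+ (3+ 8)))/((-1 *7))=-275/497769972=-0.00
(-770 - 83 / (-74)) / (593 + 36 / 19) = -1081043 / 836422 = -1.29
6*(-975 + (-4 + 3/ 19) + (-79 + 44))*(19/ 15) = -38526/ 5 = -7705.20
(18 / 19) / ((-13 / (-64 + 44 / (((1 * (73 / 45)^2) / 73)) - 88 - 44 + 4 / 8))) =-1346913 / 18031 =-74.70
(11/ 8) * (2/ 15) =0.18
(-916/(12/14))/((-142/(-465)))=-248465/71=-3499.51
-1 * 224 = -224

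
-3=-3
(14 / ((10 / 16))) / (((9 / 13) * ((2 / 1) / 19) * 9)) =13832 / 405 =34.15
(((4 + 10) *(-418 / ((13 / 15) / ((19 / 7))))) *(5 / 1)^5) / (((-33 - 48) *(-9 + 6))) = -248187500 / 1053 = -235695.63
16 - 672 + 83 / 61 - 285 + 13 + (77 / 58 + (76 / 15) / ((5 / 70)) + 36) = -43431343 / 53070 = -818.38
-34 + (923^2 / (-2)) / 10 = -42630.45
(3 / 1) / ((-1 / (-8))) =24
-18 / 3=-6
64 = 64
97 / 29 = 3.34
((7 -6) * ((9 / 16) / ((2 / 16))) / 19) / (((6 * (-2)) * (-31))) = 3 / 4712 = 0.00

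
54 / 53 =1.02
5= 5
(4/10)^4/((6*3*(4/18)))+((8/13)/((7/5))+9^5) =3358437239/56875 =59049.45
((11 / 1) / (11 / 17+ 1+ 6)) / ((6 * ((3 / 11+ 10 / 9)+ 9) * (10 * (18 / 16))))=2057 / 1002300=0.00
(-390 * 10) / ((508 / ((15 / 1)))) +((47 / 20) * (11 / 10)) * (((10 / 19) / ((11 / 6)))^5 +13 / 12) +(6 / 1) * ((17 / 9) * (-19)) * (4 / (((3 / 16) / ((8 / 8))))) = -4706.13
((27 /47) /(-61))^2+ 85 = 698674294 /8219689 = 85.00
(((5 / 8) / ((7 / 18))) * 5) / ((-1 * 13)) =-225 / 364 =-0.62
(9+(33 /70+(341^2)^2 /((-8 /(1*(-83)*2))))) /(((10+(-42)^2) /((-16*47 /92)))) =-1846126730722457 /1428070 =-1292742464.11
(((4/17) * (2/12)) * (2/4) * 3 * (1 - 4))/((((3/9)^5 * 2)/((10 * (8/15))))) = -1944/17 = -114.35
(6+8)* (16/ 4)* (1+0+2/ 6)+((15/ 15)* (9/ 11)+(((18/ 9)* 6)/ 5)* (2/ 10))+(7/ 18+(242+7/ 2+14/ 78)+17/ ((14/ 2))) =73076908/ 225225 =324.46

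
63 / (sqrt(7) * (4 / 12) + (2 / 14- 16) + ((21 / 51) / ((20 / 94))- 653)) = -0.09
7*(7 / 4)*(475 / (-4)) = -23275 / 16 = -1454.69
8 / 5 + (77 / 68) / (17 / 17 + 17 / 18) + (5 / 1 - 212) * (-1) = 35561 / 170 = 209.18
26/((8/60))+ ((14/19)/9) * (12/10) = 55603/285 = 195.10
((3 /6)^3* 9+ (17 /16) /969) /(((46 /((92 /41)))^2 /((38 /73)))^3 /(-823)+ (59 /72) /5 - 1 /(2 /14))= -146459894880 /83155097671756693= -0.00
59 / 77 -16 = -1173 / 77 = -15.23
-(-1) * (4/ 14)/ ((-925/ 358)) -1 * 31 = -31.11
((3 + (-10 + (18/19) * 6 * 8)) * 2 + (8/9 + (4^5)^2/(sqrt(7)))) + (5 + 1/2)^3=334081/1368 + 1048576 * sqrt(7)/7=396568.69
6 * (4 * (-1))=-24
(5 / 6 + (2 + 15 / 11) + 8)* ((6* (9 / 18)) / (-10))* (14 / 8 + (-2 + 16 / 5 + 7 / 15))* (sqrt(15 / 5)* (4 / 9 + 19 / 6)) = -429065* sqrt(3) / 9504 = -78.19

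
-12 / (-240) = 1 / 20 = 0.05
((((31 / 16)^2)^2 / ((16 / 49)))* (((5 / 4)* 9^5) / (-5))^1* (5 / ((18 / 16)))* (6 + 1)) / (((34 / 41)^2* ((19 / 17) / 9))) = -157213979273827035 / 677380096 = -232091229.43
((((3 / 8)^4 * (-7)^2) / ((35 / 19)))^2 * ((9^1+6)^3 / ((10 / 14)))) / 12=7311624327 / 67108864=108.95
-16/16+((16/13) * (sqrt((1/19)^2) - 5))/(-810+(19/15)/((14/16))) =-10405943/10484903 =-0.99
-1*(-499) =499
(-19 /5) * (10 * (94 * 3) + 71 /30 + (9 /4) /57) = -3217543 /300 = -10725.14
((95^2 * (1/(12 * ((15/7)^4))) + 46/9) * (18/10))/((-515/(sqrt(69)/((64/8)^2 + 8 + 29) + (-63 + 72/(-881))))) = 244767367/27222900 - 990961 * sqrt(69)/702202500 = 8.98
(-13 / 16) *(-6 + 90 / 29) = 273 / 116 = 2.35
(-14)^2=196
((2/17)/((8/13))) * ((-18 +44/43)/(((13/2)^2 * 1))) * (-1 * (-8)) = -5840/9503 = -0.61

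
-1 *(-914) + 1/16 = 14625/16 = 914.06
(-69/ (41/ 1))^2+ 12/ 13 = 82065/ 21853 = 3.76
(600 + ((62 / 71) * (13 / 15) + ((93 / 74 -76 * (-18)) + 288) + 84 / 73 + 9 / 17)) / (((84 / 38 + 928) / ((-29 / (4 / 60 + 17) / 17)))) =-121773916806109 / 501516917251072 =-0.24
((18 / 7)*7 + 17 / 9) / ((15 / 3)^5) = 179 / 28125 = 0.01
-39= -39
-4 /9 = -0.44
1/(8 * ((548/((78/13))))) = 3/2192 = 0.00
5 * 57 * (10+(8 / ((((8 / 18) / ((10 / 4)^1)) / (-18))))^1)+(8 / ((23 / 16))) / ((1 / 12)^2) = -5225568 / 23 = -227198.61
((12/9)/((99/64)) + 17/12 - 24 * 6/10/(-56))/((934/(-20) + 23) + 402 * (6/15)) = 105437/5700618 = 0.02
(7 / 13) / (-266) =-1 / 494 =-0.00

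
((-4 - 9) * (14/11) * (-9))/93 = 546/341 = 1.60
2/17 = 0.12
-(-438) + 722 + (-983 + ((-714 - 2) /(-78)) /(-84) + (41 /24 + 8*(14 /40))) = 5942633 /32760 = 181.40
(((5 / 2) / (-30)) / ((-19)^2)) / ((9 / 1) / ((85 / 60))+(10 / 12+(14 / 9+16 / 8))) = -51 / 2373214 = -0.00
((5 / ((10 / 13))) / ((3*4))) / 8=13 / 192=0.07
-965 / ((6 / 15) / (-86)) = 207475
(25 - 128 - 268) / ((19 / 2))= -742 / 19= -39.05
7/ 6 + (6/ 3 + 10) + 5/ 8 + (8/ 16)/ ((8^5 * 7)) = 18980867/ 1376256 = 13.79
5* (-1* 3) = -15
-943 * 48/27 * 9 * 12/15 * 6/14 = -181056/35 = -5173.03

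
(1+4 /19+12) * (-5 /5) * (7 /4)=-1757 /76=-23.12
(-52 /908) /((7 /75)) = -975 /1589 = -0.61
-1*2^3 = -8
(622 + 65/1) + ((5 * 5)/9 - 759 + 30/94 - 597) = -281677/423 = -665.90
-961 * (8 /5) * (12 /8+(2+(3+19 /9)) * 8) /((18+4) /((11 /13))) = -3453.03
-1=-1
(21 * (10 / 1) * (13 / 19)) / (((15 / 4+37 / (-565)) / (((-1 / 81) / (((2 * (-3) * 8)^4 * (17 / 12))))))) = -257075 / 4015582636032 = -0.00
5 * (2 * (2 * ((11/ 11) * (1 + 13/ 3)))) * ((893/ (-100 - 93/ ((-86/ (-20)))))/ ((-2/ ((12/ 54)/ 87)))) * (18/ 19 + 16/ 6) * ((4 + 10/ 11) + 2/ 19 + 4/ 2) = 19530685312/ 770286429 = 25.36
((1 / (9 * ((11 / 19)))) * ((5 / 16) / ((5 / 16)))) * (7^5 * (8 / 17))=2554664 / 1683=1517.92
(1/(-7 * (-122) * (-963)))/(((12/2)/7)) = -1/704916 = -0.00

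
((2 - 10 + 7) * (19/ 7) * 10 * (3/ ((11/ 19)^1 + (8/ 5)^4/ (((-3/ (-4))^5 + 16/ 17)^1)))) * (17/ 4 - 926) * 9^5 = 15115958273593546875/ 20941211438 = 721828262.82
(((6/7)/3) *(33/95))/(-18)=-11/1995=-0.01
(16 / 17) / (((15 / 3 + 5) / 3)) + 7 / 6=739 / 510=1.45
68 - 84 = -16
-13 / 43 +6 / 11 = 115 / 473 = 0.24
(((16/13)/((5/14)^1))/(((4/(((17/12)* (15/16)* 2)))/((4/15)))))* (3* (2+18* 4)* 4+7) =546.18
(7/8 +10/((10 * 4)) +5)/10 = 49/80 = 0.61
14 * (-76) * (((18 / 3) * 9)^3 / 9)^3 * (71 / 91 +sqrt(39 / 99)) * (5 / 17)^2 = -1444968086614732800 / 3757 - 47487214114099200 * sqrt(429) / 3179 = -694002972531425.57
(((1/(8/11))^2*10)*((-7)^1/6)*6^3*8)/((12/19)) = -241395/4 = -60348.75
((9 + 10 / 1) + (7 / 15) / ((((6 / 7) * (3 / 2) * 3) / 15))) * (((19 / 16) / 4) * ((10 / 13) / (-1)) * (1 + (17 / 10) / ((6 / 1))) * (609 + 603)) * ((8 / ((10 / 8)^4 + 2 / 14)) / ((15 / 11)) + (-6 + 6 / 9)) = 1287163493 / 56835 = 22647.37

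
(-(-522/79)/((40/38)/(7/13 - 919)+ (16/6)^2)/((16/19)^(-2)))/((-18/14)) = -186149376/363159445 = -0.51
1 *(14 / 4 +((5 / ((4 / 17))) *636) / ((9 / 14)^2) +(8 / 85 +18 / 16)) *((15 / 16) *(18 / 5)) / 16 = 600513043 / 87040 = 6899.28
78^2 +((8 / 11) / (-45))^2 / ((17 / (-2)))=25342445572 / 4165425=6084.00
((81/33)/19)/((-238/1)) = -27/49742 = -0.00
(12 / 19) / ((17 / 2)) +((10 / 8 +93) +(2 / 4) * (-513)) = -209531 / 1292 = -162.18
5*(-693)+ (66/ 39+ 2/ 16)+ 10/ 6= -1079993/ 312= -3461.52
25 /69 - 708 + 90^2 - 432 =480265 /69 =6960.36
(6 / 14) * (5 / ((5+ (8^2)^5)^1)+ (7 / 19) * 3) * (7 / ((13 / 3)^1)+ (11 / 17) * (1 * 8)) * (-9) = -16032039316344 / 553692869821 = -28.95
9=9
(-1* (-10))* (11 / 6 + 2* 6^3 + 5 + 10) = 13465 / 3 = 4488.33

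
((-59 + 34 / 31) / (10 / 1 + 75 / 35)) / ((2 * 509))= -2513 / 536486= -0.00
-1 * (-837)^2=-700569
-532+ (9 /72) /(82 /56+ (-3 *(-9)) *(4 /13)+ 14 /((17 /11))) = -123981053 /233050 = -531.99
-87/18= -29/6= -4.83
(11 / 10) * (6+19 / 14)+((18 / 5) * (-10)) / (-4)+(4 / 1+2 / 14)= 2973 / 140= 21.24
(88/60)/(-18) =-0.08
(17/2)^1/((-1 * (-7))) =17/14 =1.21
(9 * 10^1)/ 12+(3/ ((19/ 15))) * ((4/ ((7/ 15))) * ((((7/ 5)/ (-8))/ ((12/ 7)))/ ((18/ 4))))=535/ 76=7.04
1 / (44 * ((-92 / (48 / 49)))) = -3 / 12397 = -0.00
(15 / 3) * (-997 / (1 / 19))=-94715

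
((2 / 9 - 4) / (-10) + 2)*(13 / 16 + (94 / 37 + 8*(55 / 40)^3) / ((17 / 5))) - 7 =20384821 / 1811520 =11.25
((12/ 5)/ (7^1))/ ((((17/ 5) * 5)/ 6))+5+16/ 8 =4237/ 595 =7.12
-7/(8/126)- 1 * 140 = -1001/4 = -250.25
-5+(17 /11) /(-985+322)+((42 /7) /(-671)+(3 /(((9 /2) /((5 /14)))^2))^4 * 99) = -14880231848163995 /2969359219854027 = -5.01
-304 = -304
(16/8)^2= 4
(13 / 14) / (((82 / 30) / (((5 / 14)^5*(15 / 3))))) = 3046875 / 308710976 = 0.01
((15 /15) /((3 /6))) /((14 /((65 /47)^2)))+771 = 11926198 /15463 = 771.27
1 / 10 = 0.10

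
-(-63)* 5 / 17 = 315 / 17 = 18.53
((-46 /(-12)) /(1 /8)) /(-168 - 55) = -92 /669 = -0.14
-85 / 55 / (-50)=17 / 550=0.03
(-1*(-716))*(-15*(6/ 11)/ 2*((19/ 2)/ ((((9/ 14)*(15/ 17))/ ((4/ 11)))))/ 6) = -3237752/ 1089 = -2973.14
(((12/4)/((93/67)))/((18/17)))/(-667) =-1139/372186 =-0.00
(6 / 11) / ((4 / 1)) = 3 / 22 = 0.14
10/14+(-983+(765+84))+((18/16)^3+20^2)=268.14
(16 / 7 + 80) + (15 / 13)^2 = 98919 / 1183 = 83.62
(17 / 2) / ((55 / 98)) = 833 / 55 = 15.15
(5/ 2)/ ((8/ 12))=15/ 4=3.75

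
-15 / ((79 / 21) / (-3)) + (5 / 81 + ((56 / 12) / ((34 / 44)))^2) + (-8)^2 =208039868 / 1849311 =112.50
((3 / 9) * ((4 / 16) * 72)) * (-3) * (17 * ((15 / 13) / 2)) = -2295 / 13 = -176.54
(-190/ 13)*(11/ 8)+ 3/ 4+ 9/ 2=-193/ 13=-14.85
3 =3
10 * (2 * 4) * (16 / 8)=160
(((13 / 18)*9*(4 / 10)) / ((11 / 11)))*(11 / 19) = 143 / 95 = 1.51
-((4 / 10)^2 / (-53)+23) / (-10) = 30471 / 13250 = 2.30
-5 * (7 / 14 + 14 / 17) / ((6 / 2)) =-75 / 34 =-2.21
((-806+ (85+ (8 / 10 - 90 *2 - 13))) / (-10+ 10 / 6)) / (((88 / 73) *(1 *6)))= 166659 / 11000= 15.15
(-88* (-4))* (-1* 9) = -3168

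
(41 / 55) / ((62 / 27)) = 1107 / 3410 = 0.32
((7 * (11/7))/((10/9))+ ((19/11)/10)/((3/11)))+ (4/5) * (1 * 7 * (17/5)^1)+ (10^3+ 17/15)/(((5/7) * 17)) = 5713/51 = 112.02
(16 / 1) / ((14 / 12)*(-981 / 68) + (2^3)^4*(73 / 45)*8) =97920 / 325217699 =0.00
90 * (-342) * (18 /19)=-29160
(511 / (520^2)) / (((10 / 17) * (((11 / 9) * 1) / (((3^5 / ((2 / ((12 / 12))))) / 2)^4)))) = 272607264823383 / 7614464000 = 35801.24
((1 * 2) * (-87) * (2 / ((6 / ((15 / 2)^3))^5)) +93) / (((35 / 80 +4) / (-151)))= 23673300563945664933 / 1163264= 20350754913713.19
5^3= 125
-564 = -564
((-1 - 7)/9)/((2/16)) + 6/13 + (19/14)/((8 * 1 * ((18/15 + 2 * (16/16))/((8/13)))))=-173417/26208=-6.62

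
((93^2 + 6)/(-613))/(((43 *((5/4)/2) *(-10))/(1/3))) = 2308/131795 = 0.02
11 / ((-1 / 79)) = -869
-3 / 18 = -1 / 6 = -0.17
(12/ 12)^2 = 1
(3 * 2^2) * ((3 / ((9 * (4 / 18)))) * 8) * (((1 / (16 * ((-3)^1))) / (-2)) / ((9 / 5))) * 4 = 10 / 3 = 3.33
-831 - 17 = -848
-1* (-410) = 410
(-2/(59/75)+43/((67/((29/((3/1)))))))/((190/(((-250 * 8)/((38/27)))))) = -39080700/1427033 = -27.39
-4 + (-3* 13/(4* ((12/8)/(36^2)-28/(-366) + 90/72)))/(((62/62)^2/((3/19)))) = -6859540/1329487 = -5.16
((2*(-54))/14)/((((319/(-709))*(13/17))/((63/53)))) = 5857758/219791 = 26.65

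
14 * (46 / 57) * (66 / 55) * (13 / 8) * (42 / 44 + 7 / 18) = 14651 / 495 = 29.60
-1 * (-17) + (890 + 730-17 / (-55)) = 90052 / 55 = 1637.31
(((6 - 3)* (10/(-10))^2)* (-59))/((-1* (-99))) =-59/33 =-1.79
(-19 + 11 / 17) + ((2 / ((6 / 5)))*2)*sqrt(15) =-312 / 17 + 10*sqrt(15) / 3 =-5.44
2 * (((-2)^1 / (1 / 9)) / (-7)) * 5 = 180 / 7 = 25.71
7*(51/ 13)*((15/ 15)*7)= 192.23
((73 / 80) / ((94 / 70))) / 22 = 511 / 16544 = 0.03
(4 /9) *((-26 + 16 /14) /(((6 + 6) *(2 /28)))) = -116 /9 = -12.89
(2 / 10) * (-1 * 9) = -9 / 5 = -1.80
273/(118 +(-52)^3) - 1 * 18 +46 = 187307/6690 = 28.00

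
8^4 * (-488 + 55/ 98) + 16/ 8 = -97830814/ 49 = -1996547.22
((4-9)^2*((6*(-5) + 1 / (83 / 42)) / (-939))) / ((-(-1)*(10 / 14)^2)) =39984 / 25979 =1.54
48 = 48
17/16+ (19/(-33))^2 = 1.39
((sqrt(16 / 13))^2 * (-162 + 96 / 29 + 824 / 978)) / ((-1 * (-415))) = -7162976 / 15301299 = -0.47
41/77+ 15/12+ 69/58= 26547/8932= 2.97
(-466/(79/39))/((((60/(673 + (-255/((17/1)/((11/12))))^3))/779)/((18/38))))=137815886403/50560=2725788.89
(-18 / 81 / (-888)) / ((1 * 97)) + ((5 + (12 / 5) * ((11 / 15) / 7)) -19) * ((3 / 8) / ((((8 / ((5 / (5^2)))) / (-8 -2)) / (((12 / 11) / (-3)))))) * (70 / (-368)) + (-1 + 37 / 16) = 5498189437 / 3922633440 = 1.40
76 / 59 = 1.29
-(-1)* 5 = 5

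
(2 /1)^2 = 4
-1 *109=-109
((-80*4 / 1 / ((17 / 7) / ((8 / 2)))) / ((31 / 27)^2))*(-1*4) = 26127360 / 16337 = 1599.28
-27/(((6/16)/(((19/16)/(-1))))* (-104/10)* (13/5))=-4275/1352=-3.16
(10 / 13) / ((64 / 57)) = 285 / 416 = 0.69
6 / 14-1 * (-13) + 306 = 2236 / 7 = 319.43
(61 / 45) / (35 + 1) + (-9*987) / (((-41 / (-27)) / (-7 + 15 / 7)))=1887208541 / 66420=28413.26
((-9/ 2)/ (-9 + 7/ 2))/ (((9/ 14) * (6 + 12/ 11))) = 7/ 39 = 0.18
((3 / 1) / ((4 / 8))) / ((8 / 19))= 57 / 4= 14.25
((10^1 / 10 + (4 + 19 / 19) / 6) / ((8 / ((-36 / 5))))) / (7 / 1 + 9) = -33 / 320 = -0.10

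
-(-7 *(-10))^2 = -4900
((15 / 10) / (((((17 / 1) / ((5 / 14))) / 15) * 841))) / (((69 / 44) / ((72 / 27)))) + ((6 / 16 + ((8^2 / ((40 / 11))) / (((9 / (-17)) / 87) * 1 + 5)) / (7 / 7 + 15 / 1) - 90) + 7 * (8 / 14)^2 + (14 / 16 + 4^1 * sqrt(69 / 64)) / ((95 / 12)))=-86.48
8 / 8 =1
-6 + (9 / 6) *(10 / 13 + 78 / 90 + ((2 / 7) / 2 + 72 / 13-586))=-397681 / 455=-874.02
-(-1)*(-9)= -9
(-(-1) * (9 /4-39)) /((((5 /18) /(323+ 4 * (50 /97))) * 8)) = -41715513 /7760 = -5375.71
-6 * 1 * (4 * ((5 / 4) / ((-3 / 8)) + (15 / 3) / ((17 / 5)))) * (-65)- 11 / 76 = -3754587 / 1292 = -2906.03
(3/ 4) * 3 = 9/ 4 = 2.25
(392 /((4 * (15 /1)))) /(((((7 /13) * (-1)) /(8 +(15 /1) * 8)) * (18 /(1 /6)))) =-5824 /405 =-14.38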